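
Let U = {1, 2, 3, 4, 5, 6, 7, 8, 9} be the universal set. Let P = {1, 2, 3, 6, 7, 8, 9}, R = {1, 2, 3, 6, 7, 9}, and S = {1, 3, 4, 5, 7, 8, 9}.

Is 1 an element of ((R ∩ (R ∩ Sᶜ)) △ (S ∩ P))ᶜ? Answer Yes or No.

No

1 ∈ S, so 1 ∉ Sᶜ
1 ∈ R and 1 ∉ Sᶜ, so 1 ∉ R ∩ Sᶜ
1 ∈ R and 1 ∉ (R ∩ Sᶜ), so 1 ∉ R ∩ (R ∩ Sᶜ)
1 ∈ S and 1 ∈ P, so 1 ∈ S ∩ P
1 ∉ (R ∩ (R ∩ Sᶜ)) and 1 ∈ (S ∩ P), so 1 ∈ (R ∩ (R ∩ Sᶜ)) △ (S ∩ P)
1 ∉ ((R ∩ (R ∩ Sᶜ)) △ (S ∩ P))ᶜ since 1 ∈ ((R ∩ (R ∩ Sᶜ)) △ (S ∩ P))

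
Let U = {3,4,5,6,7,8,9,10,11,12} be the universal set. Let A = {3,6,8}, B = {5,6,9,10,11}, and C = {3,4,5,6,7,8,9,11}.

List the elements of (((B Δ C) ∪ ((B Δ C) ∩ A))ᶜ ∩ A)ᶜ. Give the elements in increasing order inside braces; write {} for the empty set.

{3,4,5,7,8,9,10,11,12}

B Δ C = {3,4,7,8,10}
(B Δ C) ∩ A = {3,8}
(B Δ C) ∪ ((B Δ C) ∩ A) = {3,4,7,8,10}
((B Δ C) ∪ ((B Δ C) ∩ A))ᶜ = {5,6,9,11,12}
((B Δ C) ∪ ((B Δ C) ∩ A))ᶜ ∩ A = {6}
(((B Δ C) ∪ ((B Δ C) ∩ A))ᶜ ∩ A)ᶜ = {3,4,5,7,8,9,10,11,12}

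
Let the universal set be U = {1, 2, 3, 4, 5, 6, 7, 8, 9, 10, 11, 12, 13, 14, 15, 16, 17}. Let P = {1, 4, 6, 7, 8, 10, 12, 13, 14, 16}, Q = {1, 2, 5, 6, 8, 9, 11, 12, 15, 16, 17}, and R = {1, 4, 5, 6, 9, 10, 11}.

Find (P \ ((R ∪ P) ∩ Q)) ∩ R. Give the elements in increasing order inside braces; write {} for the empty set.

R ∪ P = {1, 4, 5, 6, 7, 8, 9, 10, 11, 12, 13, 14, 16}
(R ∪ P) ∩ Q = {1, 5, 6, 8, 9, 11, 12, 16}
P \ ((R ∪ P) ∩ Q) = {4, 7, 10, 13, 14}
(P \ ((R ∪ P) ∩ Q)) ∩ R = {4, 10}

{4, 10}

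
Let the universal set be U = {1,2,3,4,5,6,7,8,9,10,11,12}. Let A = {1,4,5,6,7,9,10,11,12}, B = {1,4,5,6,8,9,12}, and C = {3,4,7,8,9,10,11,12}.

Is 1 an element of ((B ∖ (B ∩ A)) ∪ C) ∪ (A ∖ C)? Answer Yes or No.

Yes

1 ∈ B and 1 ∈ A, so 1 ∈ B ∩ A
1 ∈ B and 1 ∈ (B ∩ A), so 1 ∉ B ∖ (B ∩ A)
1 ∉ (B ∖ (B ∩ A)) and 1 ∉ C, so 1 ∉ (B ∖ (B ∩ A)) ∪ C
1 ∈ A and 1 ∉ C, so 1 ∈ A ∖ C
1 ∉ ((B ∖ (B ∩ A)) ∪ C) and 1 ∈ (A ∖ C), so 1 ∈ ((B ∖ (B ∩ A)) ∪ C) ∪ (A ∖ C)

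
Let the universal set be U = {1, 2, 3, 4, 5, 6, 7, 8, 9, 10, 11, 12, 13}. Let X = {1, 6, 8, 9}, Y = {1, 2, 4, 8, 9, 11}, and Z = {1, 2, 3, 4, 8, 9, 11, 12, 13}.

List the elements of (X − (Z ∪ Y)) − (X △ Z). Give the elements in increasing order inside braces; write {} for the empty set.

Z ∪ Y = {1, 2, 3, 4, 8, 9, 11, 12, 13}
X − (Z ∪ Y) = {6}
X △ Z = {2, 3, 4, 6, 11, 12, 13}
(X − (Z ∪ Y)) − (X △ Z) = {}

{}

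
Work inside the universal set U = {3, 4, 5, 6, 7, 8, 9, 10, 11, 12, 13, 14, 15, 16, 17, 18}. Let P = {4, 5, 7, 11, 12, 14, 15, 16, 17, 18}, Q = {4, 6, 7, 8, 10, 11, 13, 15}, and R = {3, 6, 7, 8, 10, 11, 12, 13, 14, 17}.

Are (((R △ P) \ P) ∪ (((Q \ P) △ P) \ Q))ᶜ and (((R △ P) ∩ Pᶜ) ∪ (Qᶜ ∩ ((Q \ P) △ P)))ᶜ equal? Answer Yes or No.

R △ P = {3, 4, 5, 6, 8, 10, 13, 15, 16, 18}
(R △ P) \ P = {3, 6, 8, 10, 13}
Q \ P = {6, 8, 10, 13}
(Q \ P) △ P = {4, 5, 6, 7, 8, 10, 11, 12, 13, 14, 15, 16, 17, 18}
((Q \ P) △ P) \ Q = {5, 12, 14, 16, 17, 18}
((R △ P) \ P) ∪ (((Q \ P) △ P) \ Q) = {3, 5, 6, 8, 10, 12, 13, 14, 16, 17, 18}
(((R △ P) \ P) ∪ (((Q \ P) △ P) \ Q))ᶜ = {4, 7, 9, 11, 15}
Pᶜ = {3, 6, 8, 9, 10, 13}
(R △ P) ∩ Pᶜ = {3, 6, 8, 10, 13}
Qᶜ = {3, 5, 9, 12, 14, 16, 17, 18}
Qᶜ ∩ ((Q \ P) △ P) = {5, 12, 14, 16, 17, 18}
((R △ P) ∩ Pᶜ) ∪ (Qᶜ ∩ ((Q \ P) △ P)) = {3, 5, 6, 8, 10, 12, 13, 14, 16, 17, 18}
(((R △ P) ∩ Pᶜ) ∪ (Qᶜ ∩ ((Q \ P) △ P)))ᶜ = {4, 7, 9, 11, 15}
Both equal {4, 7, 9, 11, 15}, so (((R △ P) \ P) ∪ (((Q \ P) △ P) \ Q))ᶜ = (((R △ P) ∩ Pᶜ) ∪ (Qᶜ ∩ ((Q \ P) △ P)))ᶜ.

Yes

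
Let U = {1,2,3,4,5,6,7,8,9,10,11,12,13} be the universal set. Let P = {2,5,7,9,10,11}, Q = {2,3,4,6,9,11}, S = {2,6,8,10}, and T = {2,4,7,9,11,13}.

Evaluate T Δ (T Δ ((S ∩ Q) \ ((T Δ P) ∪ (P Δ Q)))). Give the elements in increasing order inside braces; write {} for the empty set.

S ∩ Q = {2,6}
T Δ P = {4,5,10,13}
P Δ Q = {3,4,5,6,7,10}
(T Δ P) ∪ (P Δ Q) = {3,4,5,6,7,10,13}
(S ∩ Q) \ ((T Δ P) ∪ (P Δ Q)) = {2}
T Δ ((S ∩ Q) \ ((T Δ P) ∪ (P Δ Q))) = {4,7,9,11,13}
T Δ (T Δ ((S ∩ Q) \ ((T Δ P) ∪ (P Δ Q)))) = {2}

{2}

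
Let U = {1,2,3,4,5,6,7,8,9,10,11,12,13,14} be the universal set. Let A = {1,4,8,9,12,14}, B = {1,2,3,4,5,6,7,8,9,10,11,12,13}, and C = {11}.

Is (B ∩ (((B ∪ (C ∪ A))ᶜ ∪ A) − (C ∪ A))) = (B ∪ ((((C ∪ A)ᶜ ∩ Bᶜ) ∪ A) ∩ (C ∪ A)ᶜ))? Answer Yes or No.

No

C ∪ A = {1,4,8,9,11,12,14}
B ∪ (C ∪ A) = {1,2,3,4,5,6,7,8,9,10,11,12,13,14}
(B ∪ (C ∪ A))ᶜ = {}
(B ∪ (C ∪ A))ᶜ ∪ A = {1,4,8,9,12,14}
((B ∪ (C ∪ A))ᶜ ∪ A) − (C ∪ A) = {}
B ∩ (((B ∪ (C ∪ A))ᶜ ∪ A) − (C ∪ A)) = {}
(C ∪ A)ᶜ = {2,3,5,6,7,10,13}
Bᶜ = {14}
(C ∪ A)ᶜ ∩ Bᶜ = {}
((C ∪ A)ᶜ ∩ Bᶜ) ∪ A = {1,4,8,9,12,14}
(((C ∪ A)ᶜ ∩ Bᶜ) ∪ A) ∩ (C ∪ A)ᶜ = {}
B ∪ ((((C ∪ A)ᶜ ∩ Bᶜ) ∪ A) ∩ (C ∪ A)ᶜ) = {1,2,3,4,5,6,7,8,9,10,11,12,13}
1 ∈ B ∪ ((((C ∪ A)ᶜ ∩ Bᶜ) ∪ A) ∩ (C ∪ A)ᶜ) but 1 ∉ B ∩ (((B ∪ (C ∪ A))ᶜ ∪ A) − (C ∪ A)), so they differ.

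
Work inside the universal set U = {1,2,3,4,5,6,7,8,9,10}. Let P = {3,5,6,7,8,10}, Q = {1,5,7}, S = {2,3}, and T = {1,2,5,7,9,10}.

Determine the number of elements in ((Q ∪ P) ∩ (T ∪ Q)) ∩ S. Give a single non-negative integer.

Q ∪ P = {1,3,5,6,7,8,10}
T ∪ Q = {1,2,5,7,9,10}
(Q ∪ P) ∩ (T ∪ Q) = {1,5,7,10}
((Q ∪ P) ∩ (T ∪ Q)) ∩ S = {}
|((Q ∪ P) ∩ (T ∪ Q)) ∩ S| = 0

0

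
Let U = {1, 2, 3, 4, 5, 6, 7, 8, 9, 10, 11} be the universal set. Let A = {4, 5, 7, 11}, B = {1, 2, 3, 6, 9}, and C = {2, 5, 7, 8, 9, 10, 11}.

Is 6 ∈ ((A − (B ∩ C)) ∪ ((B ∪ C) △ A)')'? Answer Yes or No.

Yes

6 ∈ B and 6 ∉ C, so 6 ∉ B ∩ C
6 ∉ A and 6 ∉ (B ∩ C), so 6 ∉ A − (B ∩ C)
6 ∈ B and 6 ∉ C, so 6 ∈ B ∪ C
6 ∈ (B ∪ C) and 6 ∉ A, so 6 ∈ (B ∪ C) △ A
6 ∉ ((B ∪ C) △ A)' since 6 ∈ ((B ∪ C) △ A)
6 ∉ (A − (B ∩ C)) and 6 ∉ ((B ∪ C) △ A)', so 6 ∉ (A − (B ∩ C)) ∪ ((B ∪ C) △ A)'
6 ∈ ((A − (B ∩ C)) ∪ ((B ∪ C) △ A)')' since 6 ∉ ((A − (B ∩ C)) ∪ ((B ∪ C) △ A)')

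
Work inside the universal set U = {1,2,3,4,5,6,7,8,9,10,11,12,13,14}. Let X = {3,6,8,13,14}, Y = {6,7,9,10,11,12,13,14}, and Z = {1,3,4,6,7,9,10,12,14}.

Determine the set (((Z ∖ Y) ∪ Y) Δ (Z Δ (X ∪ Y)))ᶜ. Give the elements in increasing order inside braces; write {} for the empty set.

Z ∖ Y = {1,3,4}
(Z ∖ Y) ∪ Y = {1,3,4,6,7,9,10,11,12,13,14}
X ∪ Y = {3,6,7,8,9,10,11,12,13,14}
Z Δ (X ∪ Y) = {1,4,8,11,13}
((Z ∖ Y) ∪ Y) Δ (Z Δ (X ∪ Y)) = {3,6,7,8,9,10,12,14}
(((Z ∖ Y) ∪ Y) Δ (Z Δ (X ∪ Y)))ᶜ = {1,2,4,5,11,13}

{1,2,4,5,11,13}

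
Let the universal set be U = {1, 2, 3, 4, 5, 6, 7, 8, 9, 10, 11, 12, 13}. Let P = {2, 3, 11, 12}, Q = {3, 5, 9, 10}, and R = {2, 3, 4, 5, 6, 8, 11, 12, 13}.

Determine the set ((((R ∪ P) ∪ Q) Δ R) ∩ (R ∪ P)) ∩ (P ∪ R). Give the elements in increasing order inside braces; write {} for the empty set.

R ∪ P = {2, 3, 4, 5, 6, 8, 11, 12, 13}
(R ∪ P) ∪ Q = {2, 3, 4, 5, 6, 8, 9, 10, 11, 12, 13}
((R ∪ P) ∪ Q) Δ R = {9, 10}
(((R ∪ P) ∪ Q) Δ R) ∩ (R ∪ P) = {}
P ∪ R = {2, 3, 4, 5, 6, 8, 11, 12, 13}
((((R ∪ P) ∪ Q) Δ R) ∩ (R ∪ P)) ∩ (P ∪ R) = {}

{}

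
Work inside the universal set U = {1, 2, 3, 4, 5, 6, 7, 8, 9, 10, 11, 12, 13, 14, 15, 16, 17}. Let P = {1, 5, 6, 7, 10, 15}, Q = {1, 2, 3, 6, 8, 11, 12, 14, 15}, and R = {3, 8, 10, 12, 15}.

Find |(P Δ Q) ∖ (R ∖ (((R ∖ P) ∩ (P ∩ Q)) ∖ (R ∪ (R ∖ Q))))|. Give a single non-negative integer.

P Δ Q = {2, 3, 5, 7, 8, 10, 11, 12, 14}
R ∖ P = {3, 8, 12}
P ∩ Q = {1, 6, 15}
(R ∖ P) ∩ (P ∩ Q) = {}
R ∖ Q = {10}
R ∪ (R ∖ Q) = {3, 8, 10, 12, 15}
((R ∖ P) ∩ (P ∩ Q)) ∖ (R ∪ (R ∖ Q)) = {}
R ∖ (((R ∖ P) ∩ (P ∩ Q)) ∖ (R ∪ (R ∖ Q))) = {3, 8, 10, 12, 15}
(P Δ Q) ∖ (R ∖ (((R ∖ P) ∩ (P ∩ Q)) ∖ (R ∪ (R ∖ Q)))) = {2, 5, 7, 11, 14}
|(P Δ Q) ∖ (R ∖ (((R ∖ P) ∩ (P ∩ Q)) ∖ (R ∪ (R ∖ Q))))| = 5

5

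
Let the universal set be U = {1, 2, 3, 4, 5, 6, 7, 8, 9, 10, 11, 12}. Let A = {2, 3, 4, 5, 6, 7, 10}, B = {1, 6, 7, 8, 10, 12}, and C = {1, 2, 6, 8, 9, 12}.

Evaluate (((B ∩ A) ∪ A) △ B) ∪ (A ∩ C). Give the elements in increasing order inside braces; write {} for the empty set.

B ∩ A = {6, 7, 10}
(B ∩ A) ∪ A = {2, 3, 4, 5, 6, 7, 10}
((B ∩ A) ∪ A) △ B = {1, 2, 3, 4, 5, 8, 12}
A ∩ C = {2, 6}
(((B ∩ A) ∪ A) △ B) ∪ (A ∩ C) = {1, 2, 3, 4, 5, 6, 8, 12}

{1, 2, 3, 4, 5, 6, 8, 12}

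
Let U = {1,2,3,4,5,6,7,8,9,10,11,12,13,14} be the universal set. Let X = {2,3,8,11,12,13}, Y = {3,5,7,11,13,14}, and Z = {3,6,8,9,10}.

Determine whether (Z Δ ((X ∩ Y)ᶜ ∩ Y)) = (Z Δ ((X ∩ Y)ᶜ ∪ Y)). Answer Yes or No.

X ∩ Y = {3,11,13}
(X ∩ Y)ᶜ = {1,2,4,5,6,7,8,9,10,12,14}
(X ∩ Y)ᶜ ∩ Y = {5,7,14}
Z Δ ((X ∩ Y)ᶜ ∩ Y) = {3,5,6,7,8,9,10,14}
(X ∩ Y)ᶜ ∪ Y = {1,2,3,4,5,6,7,8,9,10,11,12,13,14}
Z Δ ((X ∩ Y)ᶜ ∪ Y) = {1,2,4,5,7,11,12,13,14}
1 ∈ Z Δ ((X ∩ Y)ᶜ ∪ Y) but 1 ∉ Z Δ ((X ∩ Y)ᶜ ∩ Y), so they differ.

No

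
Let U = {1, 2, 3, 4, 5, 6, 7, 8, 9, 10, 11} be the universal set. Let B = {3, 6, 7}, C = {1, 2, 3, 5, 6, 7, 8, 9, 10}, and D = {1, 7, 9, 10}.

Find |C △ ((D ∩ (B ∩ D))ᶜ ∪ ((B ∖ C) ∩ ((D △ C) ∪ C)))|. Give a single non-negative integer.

3

B ∩ D = {7}
D ∩ (B ∩ D) = {7}
(D ∩ (B ∩ D))ᶜ = {1, 2, 3, 4, 5, 6, 8, 9, 10, 11}
B ∖ C = {}
D △ C = {2, 3, 5, 6, 8}
(D △ C) ∪ C = {1, 2, 3, 5, 6, 7, 8, 9, 10}
(B ∖ C) ∩ ((D △ C) ∪ C) = {}
(D ∩ (B ∩ D))ᶜ ∪ ((B ∖ C) ∩ ((D △ C) ∪ C)) = {1, 2, 3, 4, 5, 6, 8, 9, 10, 11}
C △ ((D ∩ (B ∩ D))ᶜ ∪ ((B ∖ C) ∩ ((D △ C) ∪ C))) = {4, 7, 11}
|C △ ((D ∩ (B ∩ D))ᶜ ∪ ((B ∖ C) ∩ ((D △ C) ∪ C)))| = 3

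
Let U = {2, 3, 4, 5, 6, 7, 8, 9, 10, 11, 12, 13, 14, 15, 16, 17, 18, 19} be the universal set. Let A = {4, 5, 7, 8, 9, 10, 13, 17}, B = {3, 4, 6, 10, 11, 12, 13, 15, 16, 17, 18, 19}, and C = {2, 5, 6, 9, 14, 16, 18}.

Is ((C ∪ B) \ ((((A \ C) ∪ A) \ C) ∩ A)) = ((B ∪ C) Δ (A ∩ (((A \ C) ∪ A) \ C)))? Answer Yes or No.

C ∪ B = {2, 3, 4, 5, 6, 9, 10, 11, 12, 13, 14, 15, 16, 17, 18, 19}
A \ C = {4, 7, 8, 10, 13, 17}
(A \ C) ∪ A = {4, 5, 7, 8, 9, 10, 13, 17}
((A \ C) ∪ A) \ C = {4, 7, 8, 10, 13, 17}
(((A \ C) ∪ A) \ C) ∩ A = {4, 7, 8, 10, 13, 17}
(C ∪ B) \ ((((A \ C) ∪ A) \ C) ∩ A) = {2, 3, 5, 6, 9, 11, 12, 14, 15, 16, 18, 19}
B ∪ C = {2, 3, 4, 5, 6, 9, 10, 11, 12, 13, 14, 15, 16, 17, 18, 19}
A ∩ (((A \ C) ∪ A) \ C) = {4, 7, 8, 10, 13, 17}
(B ∪ C) Δ (A ∩ (((A \ C) ∪ A) \ C)) = {2, 3, 5, 6, 7, 8, 9, 11, 12, 14, 15, 16, 18, 19}
7 ∈ (B ∪ C) Δ (A ∩ (((A \ C) ∪ A) \ C)) but 7 ∉ (C ∪ B) \ ((((A \ C) ∪ A) \ C) ∩ A), so they differ.

No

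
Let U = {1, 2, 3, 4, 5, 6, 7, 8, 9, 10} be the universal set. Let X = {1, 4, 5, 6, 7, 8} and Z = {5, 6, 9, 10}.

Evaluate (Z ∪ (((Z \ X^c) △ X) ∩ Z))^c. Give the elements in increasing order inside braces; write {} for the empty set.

X^c = {2, 3, 9, 10}
Z \ X^c = {5, 6}
(Z \ X^c) △ X = {1, 4, 7, 8}
((Z \ X^c) △ X) ∩ Z = {}
Z ∪ (((Z \ X^c) △ X) ∩ Z) = {5, 6, 9, 10}
(Z ∪ (((Z \ X^c) △ X) ∩ Z))^c = {1, 2, 3, 4, 7, 8}

{1, 2, 3, 4, 7, 8}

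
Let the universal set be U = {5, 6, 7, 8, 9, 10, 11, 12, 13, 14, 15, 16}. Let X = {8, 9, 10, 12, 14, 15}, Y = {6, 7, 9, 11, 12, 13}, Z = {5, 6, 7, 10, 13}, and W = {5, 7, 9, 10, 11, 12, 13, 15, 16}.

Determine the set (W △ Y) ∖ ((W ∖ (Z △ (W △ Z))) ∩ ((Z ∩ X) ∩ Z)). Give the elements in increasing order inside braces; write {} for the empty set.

{5, 6, 10, 15, 16}

W △ Y = {5, 6, 10, 15, 16}
W △ Z = {6, 9, 11, 12, 15, 16}
Z △ (W △ Z) = {5, 7, 9, 10, 11, 12, 13, 15, 16}
W ∖ (Z △ (W △ Z)) = {}
Z ∩ X = {10}
(Z ∩ X) ∩ Z = {10}
(W ∖ (Z △ (W △ Z))) ∩ ((Z ∩ X) ∩ Z) = {}
(W △ Y) ∖ ((W ∖ (Z △ (W △ Z))) ∩ ((Z ∩ X) ∩ Z)) = {5, 6, 10, 15, 16}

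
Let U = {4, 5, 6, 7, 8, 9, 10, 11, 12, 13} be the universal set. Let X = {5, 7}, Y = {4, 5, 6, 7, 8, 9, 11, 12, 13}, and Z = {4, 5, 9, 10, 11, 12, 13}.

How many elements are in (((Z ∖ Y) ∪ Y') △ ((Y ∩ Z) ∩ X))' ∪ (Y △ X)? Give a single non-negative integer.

8

Z ∖ Y = {10}
Y' = {10}
(Z ∖ Y) ∪ Y' = {10}
Y ∩ Z = {4, 5, 9, 11, 12, 13}
(Y ∩ Z) ∩ X = {5}
((Z ∖ Y) ∪ Y') △ ((Y ∩ Z) ∩ X) = {5, 10}
(((Z ∖ Y) ∪ Y') △ ((Y ∩ Z) ∩ X))' = {4, 6, 7, 8, 9, 11, 12, 13}
Y △ X = {4, 6, 8, 9, 11, 12, 13}
(((Z ∖ Y) ∪ Y') △ ((Y ∩ Z) ∩ X))' ∪ (Y △ X) = {4, 6, 7, 8, 9, 11, 12, 13}
|(((Z ∖ Y) ∪ Y') △ ((Y ∩ Z) ∩ X))' ∪ (Y △ X)| = 8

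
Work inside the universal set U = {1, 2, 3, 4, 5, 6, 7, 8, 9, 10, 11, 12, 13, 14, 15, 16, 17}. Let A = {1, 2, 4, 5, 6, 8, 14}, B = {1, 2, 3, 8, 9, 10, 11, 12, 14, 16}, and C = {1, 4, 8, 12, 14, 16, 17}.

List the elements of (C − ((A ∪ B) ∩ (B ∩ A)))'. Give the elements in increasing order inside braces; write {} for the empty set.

{1, 2, 3, 5, 6, 7, 8, 9, 10, 11, 13, 14, 15}

A ∪ B = {1, 2, 3, 4, 5, 6, 8, 9, 10, 11, 12, 14, 16}
B ∩ A = {1, 2, 8, 14}
(A ∪ B) ∩ (B ∩ A) = {1, 2, 8, 14}
C − ((A ∪ B) ∩ (B ∩ A)) = {4, 12, 16, 17}
(C − ((A ∪ B) ∩ (B ∩ A)))' = {1, 2, 3, 5, 6, 7, 8, 9, 10, 11, 13, 14, 15}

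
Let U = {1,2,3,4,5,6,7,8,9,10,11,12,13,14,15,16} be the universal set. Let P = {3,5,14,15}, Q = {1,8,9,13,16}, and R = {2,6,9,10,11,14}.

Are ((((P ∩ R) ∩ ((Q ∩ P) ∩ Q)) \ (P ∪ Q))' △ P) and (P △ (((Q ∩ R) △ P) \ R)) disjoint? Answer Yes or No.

Yes

P ∩ R = {14}
Q ∩ P = {}
(Q ∩ P) ∩ Q = {}
(P ∩ R) ∩ ((Q ∩ P) ∩ Q) = {}
P ∪ Q = {1,3,5,8,9,13,14,15,16}
((P ∩ R) ∩ ((Q ∩ P) ∩ Q)) \ (P ∪ Q) = {}
(((P ∩ R) ∩ ((Q ∩ P) ∩ Q)) \ (P ∪ Q))' = {1,2,3,4,5,6,7,8,9,10,11,12,13,14,15,16}
(((P ∩ R) ∩ ((Q ∩ P) ∩ Q)) \ (P ∪ Q))' △ P = {1,2,4,6,7,8,9,10,11,12,13,16}
Q ∩ R = {9}
(Q ∩ R) △ P = {3,5,9,14,15}
((Q ∩ R) △ P) \ R = {3,5,15}
P △ (((Q ∩ R) △ P) \ R) = {14}
{1,2,4,6,7,8,9,10,11,12,13,16} and {14} share no elements.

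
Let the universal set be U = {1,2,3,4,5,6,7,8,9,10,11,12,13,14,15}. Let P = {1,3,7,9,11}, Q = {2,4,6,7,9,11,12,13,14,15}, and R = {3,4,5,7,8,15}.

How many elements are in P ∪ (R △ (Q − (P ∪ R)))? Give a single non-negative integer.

P ∪ R = {1,3,4,5,7,8,9,11,15}
Q − (P ∪ R) = {2,6,12,13,14}
R △ (Q − (P ∪ R)) = {2,3,4,5,6,7,8,12,13,14,15}
P ∪ (R △ (Q − (P ∪ R))) = {1,2,3,4,5,6,7,8,9,11,12,13,14,15}
|P ∪ (R △ (Q − (P ∪ R)))| = 14

14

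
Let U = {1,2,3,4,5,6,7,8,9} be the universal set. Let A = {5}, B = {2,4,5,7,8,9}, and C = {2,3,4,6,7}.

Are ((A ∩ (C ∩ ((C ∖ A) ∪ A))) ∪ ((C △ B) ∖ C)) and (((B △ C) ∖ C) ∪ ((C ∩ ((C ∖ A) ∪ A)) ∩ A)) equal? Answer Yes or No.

C ∖ A = {2,3,4,6,7}
(C ∖ A) ∪ A = {2,3,4,5,6,7}
C ∩ ((C ∖ A) ∪ A) = {2,3,4,6,7}
A ∩ (C ∩ ((C ∖ A) ∪ A)) = {}
C △ B = {3,5,6,8,9}
(C △ B) ∖ C = {5,8,9}
(A ∩ (C ∩ ((C ∖ A) ∪ A))) ∪ ((C △ B) ∖ C) = {5,8,9}
B △ C = {3,5,6,8,9}
(B △ C) ∖ C = {5,8,9}
(C ∩ ((C ∖ A) ∪ A)) ∩ A = {}
((B △ C) ∖ C) ∪ ((C ∩ ((C ∖ A) ∪ A)) ∩ A) = {5,8,9}
Both equal {5,8,9}, so (A ∩ (C ∩ ((C ∖ A) ∪ A))) ∪ ((C △ B) ∖ C) = ((B △ C) ∖ C) ∪ ((C ∩ ((C ∖ A) ∪ A)) ∩ A).

Yes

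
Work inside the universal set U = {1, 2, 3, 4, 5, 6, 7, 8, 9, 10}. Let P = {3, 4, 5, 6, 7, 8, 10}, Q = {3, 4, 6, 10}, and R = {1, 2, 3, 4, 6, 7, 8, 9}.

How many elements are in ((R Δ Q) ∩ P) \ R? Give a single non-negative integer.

R Δ Q = {1, 2, 7, 8, 9, 10}
(R Δ Q) ∩ P = {7, 8, 10}
((R Δ Q) ∩ P) \ R = {10}
|((R Δ Q) ∩ P) \ R| = 1

1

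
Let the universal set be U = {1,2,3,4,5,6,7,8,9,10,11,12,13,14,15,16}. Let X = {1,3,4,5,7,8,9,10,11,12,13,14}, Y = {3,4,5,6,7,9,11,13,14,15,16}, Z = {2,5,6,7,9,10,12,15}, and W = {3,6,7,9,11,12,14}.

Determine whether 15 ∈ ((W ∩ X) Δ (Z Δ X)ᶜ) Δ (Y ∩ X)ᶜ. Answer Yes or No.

Yes

15 ∉ W and 15 ∉ X, so 15 ∉ W ∩ X
15 ∈ Z and 15 ∉ X, so 15 ∈ Z Δ X
15 ∉ (Z Δ X)ᶜ since 15 ∈ (Z Δ X)
15 ∉ (W ∩ X) and 15 ∉ (Z Δ X)ᶜ, so 15 ∉ (W ∩ X) Δ (Z Δ X)ᶜ
15 ∈ Y and 15 ∉ X, so 15 ∉ Y ∩ X
15 ∈ (Y ∩ X)ᶜ since 15 ∉ (Y ∩ X)
15 ∉ ((W ∩ X) Δ (Z Δ X)ᶜ) and 15 ∈ (Y ∩ X)ᶜ, so 15 ∈ ((W ∩ X) Δ (Z Δ X)ᶜ) Δ (Y ∩ X)ᶜ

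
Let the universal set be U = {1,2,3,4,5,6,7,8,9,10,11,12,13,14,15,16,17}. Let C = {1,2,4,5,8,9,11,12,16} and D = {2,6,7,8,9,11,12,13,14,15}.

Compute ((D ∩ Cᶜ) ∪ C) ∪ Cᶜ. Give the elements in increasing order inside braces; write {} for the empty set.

Cᶜ = {3,6,7,10,13,14,15,17}
D ∩ Cᶜ = {6,7,13,14,15}
(D ∩ Cᶜ) ∪ C = {1,2,4,5,6,7,8,9,11,12,13,14,15,16}
((D ∩ Cᶜ) ∪ C) ∪ Cᶜ = {1,2,3,4,5,6,7,8,9,10,11,12,13,14,15,16,17}

{1,2,3,4,5,6,7,8,9,10,11,12,13,14,15,16,17}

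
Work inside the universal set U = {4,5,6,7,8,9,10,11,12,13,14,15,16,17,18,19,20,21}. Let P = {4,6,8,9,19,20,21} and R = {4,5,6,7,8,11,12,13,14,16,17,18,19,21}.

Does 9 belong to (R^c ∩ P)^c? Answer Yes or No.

No

9 ∉ R, so 9 ∈ R^c
9 ∈ R^c and 9 ∈ P, so 9 ∈ R^c ∩ P
9 ∉ (R^c ∩ P)^c since 9 ∈ (R^c ∩ P)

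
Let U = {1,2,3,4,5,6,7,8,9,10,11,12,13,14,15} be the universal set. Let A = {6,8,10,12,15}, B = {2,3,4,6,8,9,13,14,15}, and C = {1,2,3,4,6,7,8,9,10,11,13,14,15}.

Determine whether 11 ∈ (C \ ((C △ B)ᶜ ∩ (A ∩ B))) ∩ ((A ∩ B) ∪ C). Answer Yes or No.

Yes

11 ∈ C and 11 ∉ B, so 11 ∈ C △ B
11 ∉ (C △ B)ᶜ since 11 ∈ (C △ B)
11 ∉ A and 11 ∉ B, so 11 ∉ A ∩ B
11 ∉ (C △ B)ᶜ and 11 ∉ (A ∩ B), so 11 ∉ (C △ B)ᶜ ∩ (A ∩ B)
11 ∈ C and 11 ∉ ((C △ B)ᶜ ∩ (A ∩ B)), so 11 ∈ C \ ((C △ B)ᶜ ∩ (A ∩ B))
11 ∉ A and 11 ∉ B, so 11 ∉ A ∩ B
11 ∉ (A ∩ B) and 11 ∈ C, so 11 ∈ (A ∩ B) ∪ C
11 ∈ (C \ ((C △ B)ᶜ ∩ (A ∩ B))) and 11 ∈ ((A ∩ B) ∪ C), so 11 ∈ (C \ ((C △ B)ᶜ ∩ (A ∩ B))) ∩ ((A ∩ B) ∪ C)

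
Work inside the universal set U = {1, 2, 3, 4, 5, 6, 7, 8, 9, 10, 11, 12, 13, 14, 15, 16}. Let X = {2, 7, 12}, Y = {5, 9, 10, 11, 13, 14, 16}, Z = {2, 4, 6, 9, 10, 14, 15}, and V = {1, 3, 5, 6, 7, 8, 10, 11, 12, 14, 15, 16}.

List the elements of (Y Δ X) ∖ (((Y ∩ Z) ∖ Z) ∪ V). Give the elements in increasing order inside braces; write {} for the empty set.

Y Δ X = {2, 5, 7, 9, 10, 11, 12, 13, 14, 16}
Y ∩ Z = {9, 10, 14}
(Y ∩ Z) ∖ Z = {}
((Y ∩ Z) ∖ Z) ∪ V = {1, 3, 5, 6, 7, 8, 10, 11, 12, 14, 15, 16}
(Y Δ X) ∖ (((Y ∩ Z) ∖ Z) ∪ V) = {2, 9, 13}

{2, 9, 13}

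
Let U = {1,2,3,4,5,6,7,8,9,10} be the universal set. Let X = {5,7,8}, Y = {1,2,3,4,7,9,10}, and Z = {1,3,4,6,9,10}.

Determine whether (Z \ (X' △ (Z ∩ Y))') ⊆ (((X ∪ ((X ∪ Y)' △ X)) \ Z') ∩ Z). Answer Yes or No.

Yes

X' = {1,2,3,4,6,9,10}
Z ∩ Y = {1,3,4,9,10}
X' △ (Z ∩ Y) = {2,6}
(X' △ (Z ∩ Y))' = {1,3,4,5,7,8,9,10}
Z \ (X' △ (Z ∩ Y))' = {6}
X ∪ Y = {1,2,3,4,5,7,8,9,10}
(X ∪ Y)' = {6}
(X ∪ Y)' △ X = {5,6,7,8}
X ∪ ((X ∪ Y)' △ X) = {5,6,7,8}
Z' = {2,5,7,8}
(X ∪ ((X ∪ Y)' △ X)) \ Z' = {6}
((X ∪ ((X ∪ Y)' △ X)) \ Z') ∩ Z = {6}
Every element of {6} is in {6}, so Z \ (X' △ (Z ∩ Y))' ⊆ ((X ∪ ((X ∪ Y)' △ X)) \ Z') ∩ Z.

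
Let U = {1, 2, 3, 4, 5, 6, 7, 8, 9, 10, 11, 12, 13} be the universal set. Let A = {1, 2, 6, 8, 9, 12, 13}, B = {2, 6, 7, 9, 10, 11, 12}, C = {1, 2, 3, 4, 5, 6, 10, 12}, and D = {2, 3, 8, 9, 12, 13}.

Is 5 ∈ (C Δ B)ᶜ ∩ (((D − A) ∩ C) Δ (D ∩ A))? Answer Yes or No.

5 ∈ C and 5 ∉ B, so 5 ∈ C Δ B
5 ∉ (C Δ B)ᶜ since 5 ∈ (C Δ B)
5 ∉ D and 5 ∉ A, so 5 ∉ D − A
5 ∉ (D − A) and 5 ∈ C, so 5 ∉ (D − A) ∩ C
5 ∉ D and 5 ∉ A, so 5 ∉ D ∩ A
5 ∉ ((D − A) ∩ C) and 5 ∉ (D ∩ A), so 5 ∉ ((D − A) ∩ C) Δ (D ∩ A)
5 ∉ (C Δ B)ᶜ and 5 ∉ (((D − A) ∩ C) Δ (D ∩ A)), so 5 ∉ (C Δ B)ᶜ ∩ (((D − A) ∩ C) Δ (D ∩ A))

No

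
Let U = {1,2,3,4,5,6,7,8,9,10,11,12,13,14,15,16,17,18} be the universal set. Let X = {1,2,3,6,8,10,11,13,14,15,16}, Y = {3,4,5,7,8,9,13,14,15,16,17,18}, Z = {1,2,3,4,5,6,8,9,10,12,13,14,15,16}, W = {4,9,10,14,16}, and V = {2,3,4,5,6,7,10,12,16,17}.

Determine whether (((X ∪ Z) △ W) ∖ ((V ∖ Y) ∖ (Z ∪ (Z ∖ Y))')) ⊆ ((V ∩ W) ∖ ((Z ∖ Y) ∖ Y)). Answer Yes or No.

No

X ∪ Z = {1,2,3,4,5,6,8,9,10,11,12,13,14,15,16}
(X ∪ Z) △ W = {1,2,3,5,6,8,11,12,13,15}
V ∖ Y = {2,6,10,12}
Z ∖ Y = {1,2,6,10,12}
Z ∪ (Z ∖ Y) = {1,2,3,4,5,6,8,9,10,12,13,14,15,16}
(Z ∪ (Z ∖ Y))' = {7,11,17,18}
(V ∖ Y) ∖ (Z ∪ (Z ∖ Y))' = {2,6,10,12}
((X ∪ Z) △ W) ∖ ((V ∖ Y) ∖ (Z ∪ (Z ∖ Y))') = {1,3,5,8,11,13,15}
V ∩ W = {4,10,16}
(Z ∖ Y) ∖ Y = {1,2,6,10,12}
(V ∩ W) ∖ ((Z ∖ Y) ∖ Y) = {4,16}
1 ∈ ((X ∪ Z) △ W) ∖ ((V ∖ Y) ∖ (Z ∪ (Z ∖ Y))') but 1 ∉ (V ∩ W) ∖ ((Z ∖ Y) ∖ Y), so the inclusion fails.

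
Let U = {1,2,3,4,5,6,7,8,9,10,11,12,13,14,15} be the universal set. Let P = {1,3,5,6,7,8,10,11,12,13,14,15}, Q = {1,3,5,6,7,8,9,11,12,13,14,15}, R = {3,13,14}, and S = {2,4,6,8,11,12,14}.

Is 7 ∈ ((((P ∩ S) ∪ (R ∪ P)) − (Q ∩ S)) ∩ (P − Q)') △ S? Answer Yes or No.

Yes

7 ∈ P and 7 ∉ S, so 7 ∉ P ∩ S
7 ∉ R and 7 ∈ P, so 7 ∈ R ∪ P
7 ∉ (P ∩ S) and 7 ∈ (R ∪ P), so 7 ∈ (P ∩ S) ∪ (R ∪ P)
7 ∈ Q and 7 ∉ S, so 7 ∉ Q ∩ S
7 ∈ ((P ∩ S) ∪ (R ∪ P)) and 7 ∉ (Q ∩ S), so 7 ∈ ((P ∩ S) ∪ (R ∪ P)) − (Q ∩ S)
7 ∈ P and 7 ∈ Q, so 7 ∉ P − Q
7 ∈ (P − Q)' since 7 ∉ (P − Q)
7 ∈ (((P ∩ S) ∪ (R ∪ P)) − (Q ∩ S)) and 7 ∈ (P − Q)', so 7 ∈ (((P ∩ S) ∪ (R ∪ P)) − (Q ∩ S)) ∩ (P − Q)'
7 ∈ ((((P ∩ S) ∪ (R ∪ P)) − (Q ∩ S)) ∩ (P − Q)') and 7 ∉ S, so 7 ∈ ((((P ∩ S) ∪ (R ∪ P)) − (Q ∩ S)) ∩ (P − Q)') △ S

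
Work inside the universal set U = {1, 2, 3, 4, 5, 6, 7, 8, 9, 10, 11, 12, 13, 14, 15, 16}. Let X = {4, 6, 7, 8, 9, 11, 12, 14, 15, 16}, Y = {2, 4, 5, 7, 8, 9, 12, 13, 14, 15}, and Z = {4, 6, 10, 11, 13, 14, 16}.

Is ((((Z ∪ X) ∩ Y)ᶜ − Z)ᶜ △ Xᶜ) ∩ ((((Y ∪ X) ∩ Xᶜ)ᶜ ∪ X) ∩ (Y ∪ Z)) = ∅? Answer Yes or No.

Z ∪ X = {4, 6, 7, 8, 9, 10, 11, 12, 13, 14, 15, 16}
(Z ∪ X) ∩ Y = {4, 7, 8, 9, 12, 13, 14, 15}
((Z ∪ X) ∩ Y)ᶜ = {1, 2, 3, 5, 6, 10, 11, 16}
((Z ∪ X) ∩ Y)ᶜ − Z = {1, 2, 3, 5}
(((Z ∪ X) ∩ Y)ᶜ − Z)ᶜ = {4, 6, 7, 8, 9, 10, 11, 12, 13, 14, 15, 16}
Xᶜ = {1, 2, 3, 5, 10, 13}
(((Z ∪ X) ∩ Y)ᶜ − Z)ᶜ △ Xᶜ = {1, 2, 3, 4, 5, 6, 7, 8, 9, 11, 12, 14, 15, 16}
Y ∪ X = {2, 4, 5, 6, 7, 8, 9, 11, 12, 13, 14, 15, 16}
(Y ∪ X) ∩ Xᶜ = {2, 5, 13}
((Y ∪ X) ∩ Xᶜ)ᶜ = {1, 3, 4, 6, 7, 8, 9, 10, 11, 12, 14, 15, 16}
((Y ∪ X) ∩ Xᶜ)ᶜ ∪ X = {1, 3, 4, 6, 7, 8, 9, 10, 11, 12, 14, 15, 16}
Y ∪ Z = {2, 4, 5, 6, 7, 8, 9, 10, 11, 12, 13, 14, 15, 16}
(((Y ∪ X) ∩ Xᶜ)ᶜ ∪ X) ∩ (Y ∪ Z) = {4, 6, 7, 8, 9, 10, 11, 12, 14, 15, 16}
4 lies in both, so they are not disjoint.

No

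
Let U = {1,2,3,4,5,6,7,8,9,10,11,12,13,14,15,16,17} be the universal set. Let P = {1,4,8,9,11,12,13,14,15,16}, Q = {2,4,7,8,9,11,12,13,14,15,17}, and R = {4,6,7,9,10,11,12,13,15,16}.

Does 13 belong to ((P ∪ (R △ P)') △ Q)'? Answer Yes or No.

Yes

13 ∈ R and 13 ∈ P, so 13 ∉ R △ P
13 ∈ (R △ P)' since 13 ∉ (R △ P)
13 ∈ P and 13 ∈ (R △ P)', so 13 ∈ P ∪ (R △ P)'
13 ∈ (P ∪ (R △ P)') and 13 ∈ Q, so 13 ∉ (P ∪ (R △ P)') △ Q
13 ∈ ((P ∪ (R △ P)') △ Q)' since 13 ∉ ((P ∪ (R △ P)') △ Q)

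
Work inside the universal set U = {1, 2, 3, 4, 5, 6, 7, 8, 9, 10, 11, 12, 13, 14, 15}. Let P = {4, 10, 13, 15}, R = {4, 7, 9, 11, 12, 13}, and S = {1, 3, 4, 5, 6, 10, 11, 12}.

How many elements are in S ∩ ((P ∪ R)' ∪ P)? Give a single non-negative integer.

P ∪ R = {4, 7, 9, 10, 11, 12, 13, 15}
(P ∪ R)' = {1, 2, 3, 5, 6, 8, 14}
(P ∪ R)' ∪ P = {1, 2, 3, 4, 5, 6, 8, 10, 13, 14, 15}
S ∩ ((P ∪ R)' ∪ P) = {1, 3, 4, 5, 6, 10}
|S ∩ ((P ∪ R)' ∪ P)| = 6

6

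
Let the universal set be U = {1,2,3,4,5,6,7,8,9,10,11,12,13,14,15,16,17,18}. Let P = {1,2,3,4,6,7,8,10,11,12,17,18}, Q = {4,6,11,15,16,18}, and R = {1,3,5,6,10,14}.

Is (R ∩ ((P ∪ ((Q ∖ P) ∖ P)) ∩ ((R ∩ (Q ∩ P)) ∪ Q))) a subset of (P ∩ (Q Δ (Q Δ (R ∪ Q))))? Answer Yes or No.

Yes

Q ∖ P = {15,16}
(Q ∖ P) ∖ P = {15,16}
P ∪ ((Q ∖ P) ∖ P) = {1,2,3,4,6,7,8,10,11,12,15,16,17,18}
Q ∩ P = {4,6,11,18}
R ∩ (Q ∩ P) = {6}
(R ∩ (Q ∩ P)) ∪ Q = {4,6,11,15,16,18}
(P ∪ ((Q ∖ P) ∖ P)) ∩ ((R ∩ (Q ∩ P)) ∪ Q) = {4,6,11,15,16,18}
R ∩ ((P ∪ ((Q ∖ P) ∖ P)) ∩ ((R ∩ (Q ∩ P)) ∪ Q)) = {6}
R ∪ Q = {1,3,4,5,6,10,11,14,15,16,18}
Q Δ (R ∪ Q) = {1,3,5,10,14}
Q Δ (Q Δ (R ∪ Q)) = {1,3,4,5,6,10,11,14,15,16,18}
P ∩ (Q Δ (Q Δ (R ∪ Q))) = {1,3,4,6,10,11,18}
Every element of {6} is in {1,3,4,6,10,11,18}, so R ∩ ((P ∪ ((Q ∖ P) ∖ P)) ∩ ((R ∩ (Q ∩ P)) ∪ Q)) ⊆ P ∩ (Q Δ (Q Δ (R ∪ Q))).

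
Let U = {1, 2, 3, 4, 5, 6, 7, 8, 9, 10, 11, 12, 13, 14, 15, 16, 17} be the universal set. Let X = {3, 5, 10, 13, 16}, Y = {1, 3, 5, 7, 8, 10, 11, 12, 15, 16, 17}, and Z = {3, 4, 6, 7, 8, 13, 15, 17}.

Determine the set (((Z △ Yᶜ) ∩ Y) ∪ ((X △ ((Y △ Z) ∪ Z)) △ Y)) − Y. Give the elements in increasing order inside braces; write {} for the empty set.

Yᶜ = {2, 4, 6, 9, 13, 14}
Z △ Yᶜ = {2, 3, 7, 8, 9, 14, 15, 17}
(Z △ Yᶜ) ∩ Y = {3, 7, 8, 15, 17}
Y △ Z = {1, 4, 5, 6, 10, 11, 12, 13, 16}
(Y △ Z) ∪ Z = {1, 3, 4, 5, 6, 7, 8, 10, 11, 12, 13, 15, 16, 17}
X △ ((Y △ Z) ∪ Z) = {1, 4, 6, 7, 8, 11, 12, 15, 17}
(X △ ((Y △ Z) ∪ Z)) △ Y = {3, 4, 5, 6, 10, 16}
((Z △ Yᶜ) ∩ Y) ∪ ((X △ ((Y △ Z) ∪ Z)) △ Y) = {3, 4, 5, 6, 7, 8, 10, 15, 16, 17}
(((Z △ Yᶜ) ∩ Y) ∪ ((X △ ((Y △ Z) ∪ Z)) △ Y)) − Y = {4, 6}

{4, 6}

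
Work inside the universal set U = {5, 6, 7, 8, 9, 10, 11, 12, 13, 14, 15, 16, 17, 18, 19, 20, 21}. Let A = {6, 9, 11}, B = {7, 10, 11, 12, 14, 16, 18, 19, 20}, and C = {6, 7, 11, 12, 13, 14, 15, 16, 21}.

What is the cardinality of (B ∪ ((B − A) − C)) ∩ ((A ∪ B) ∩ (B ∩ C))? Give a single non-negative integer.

5

B − A = {7, 10, 12, 14, 16, 18, 19, 20}
(B − A) − C = {10, 18, 19, 20}
B ∪ ((B − A) − C) = {7, 10, 11, 12, 14, 16, 18, 19, 20}
A ∪ B = {6, 7, 9, 10, 11, 12, 14, 16, 18, 19, 20}
B ∩ C = {7, 11, 12, 14, 16}
(A ∪ B) ∩ (B ∩ C) = {7, 11, 12, 14, 16}
(B ∪ ((B − A) − C)) ∩ ((A ∪ B) ∩ (B ∩ C)) = {7, 11, 12, 14, 16}
|(B ∪ ((B − A) − C)) ∩ ((A ∪ B) ∩ (B ∩ C))| = 5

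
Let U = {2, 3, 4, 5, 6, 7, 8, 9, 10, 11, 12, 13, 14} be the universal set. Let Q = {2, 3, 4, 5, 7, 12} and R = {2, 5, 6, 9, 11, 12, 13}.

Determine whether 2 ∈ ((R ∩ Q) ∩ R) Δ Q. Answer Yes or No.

2 ∈ R and 2 ∈ Q, so 2 ∈ R ∩ Q
2 ∈ (R ∩ Q) and 2 ∈ R, so 2 ∈ (R ∩ Q) ∩ R
2 ∈ ((R ∩ Q) ∩ R) and 2 ∈ Q, so 2 ∉ ((R ∩ Q) ∩ R) Δ Q

No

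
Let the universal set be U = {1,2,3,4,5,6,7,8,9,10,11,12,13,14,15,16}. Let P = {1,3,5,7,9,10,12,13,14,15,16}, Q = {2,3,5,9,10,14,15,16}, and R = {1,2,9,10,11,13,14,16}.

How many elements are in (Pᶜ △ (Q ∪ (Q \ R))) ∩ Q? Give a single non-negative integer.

Pᶜ = {2,4,6,8,11}
Q \ R = {3,5,15}
Q ∪ (Q \ R) = {2,3,5,9,10,14,15,16}
Pᶜ △ (Q ∪ (Q \ R)) = {3,4,5,6,8,9,10,11,14,15,16}
(Pᶜ △ (Q ∪ (Q \ R))) ∩ Q = {3,5,9,10,14,15,16}
|(Pᶜ △ (Q ∪ (Q \ R))) ∩ Q| = 7

7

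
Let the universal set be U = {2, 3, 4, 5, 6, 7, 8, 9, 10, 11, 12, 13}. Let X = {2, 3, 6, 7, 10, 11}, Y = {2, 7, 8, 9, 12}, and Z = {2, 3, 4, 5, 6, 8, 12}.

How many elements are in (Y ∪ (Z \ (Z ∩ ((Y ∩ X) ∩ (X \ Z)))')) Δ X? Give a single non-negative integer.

7

Y ∩ X = {2, 7}
X \ Z = {7, 10, 11}
(Y ∩ X) ∩ (X \ Z) = {7}
Z ∩ ((Y ∩ X) ∩ (X \ Z)) = {}
(Z ∩ ((Y ∩ X) ∩ (X \ Z)))' = {2, 3, 4, 5, 6, 7, 8, 9, 10, 11, 12, 13}
Z \ (Z ∩ ((Y ∩ X) ∩ (X \ Z)))' = {}
Y ∪ (Z \ (Z ∩ ((Y ∩ X) ∩ (X \ Z)))') = {2, 7, 8, 9, 12}
(Y ∪ (Z \ (Z ∩ ((Y ∩ X) ∩ (X \ Z)))')) Δ X = {3, 6, 8, 9, 10, 11, 12}
|(Y ∪ (Z \ (Z ∩ ((Y ∩ X) ∩ (X \ Z)))')) Δ X| = 7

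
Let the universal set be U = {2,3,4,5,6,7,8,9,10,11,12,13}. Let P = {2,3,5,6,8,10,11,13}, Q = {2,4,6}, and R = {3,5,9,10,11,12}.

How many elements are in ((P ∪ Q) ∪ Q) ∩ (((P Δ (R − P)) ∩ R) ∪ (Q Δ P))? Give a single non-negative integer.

7

P ∪ Q = {2,3,4,5,6,8,10,11,13}
(P ∪ Q) ∪ Q = {2,3,4,5,6,8,10,11,13}
R − P = {9,12}
P Δ (R − P) = {2,3,5,6,8,9,10,11,12,13}
(P Δ (R − P)) ∩ R = {3,5,9,10,11,12}
Q Δ P = {3,4,5,8,10,11,13}
((P Δ (R − P)) ∩ R) ∪ (Q Δ P) = {3,4,5,8,9,10,11,12,13}
((P ∪ Q) ∪ Q) ∩ (((P Δ (R − P)) ∩ R) ∪ (Q Δ P)) = {3,4,5,8,10,11,13}
|((P ∪ Q) ∪ Q) ∩ (((P Δ (R − P)) ∩ R) ∪ (Q Δ P))| = 7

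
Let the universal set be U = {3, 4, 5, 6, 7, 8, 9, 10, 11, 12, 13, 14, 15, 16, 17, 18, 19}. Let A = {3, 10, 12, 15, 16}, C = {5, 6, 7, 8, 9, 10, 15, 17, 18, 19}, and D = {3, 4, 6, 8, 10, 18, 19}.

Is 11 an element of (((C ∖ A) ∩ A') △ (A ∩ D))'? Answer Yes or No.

11 ∉ C and 11 ∉ A, so 11 ∉ C ∖ A
11 ∉ A, so 11 ∈ A'
11 ∉ (C ∖ A) and 11 ∈ A', so 11 ∉ (C ∖ A) ∩ A'
11 ∉ A and 11 ∉ D, so 11 ∉ A ∩ D
11 ∉ ((C ∖ A) ∩ A') and 11 ∉ (A ∩ D), so 11 ∉ ((C ∖ A) ∩ A') △ (A ∩ D)
11 ∈ (((C ∖ A) ∩ A') △ (A ∩ D))' since 11 ∉ (((C ∖ A) ∩ A') △ (A ∩ D))

Yes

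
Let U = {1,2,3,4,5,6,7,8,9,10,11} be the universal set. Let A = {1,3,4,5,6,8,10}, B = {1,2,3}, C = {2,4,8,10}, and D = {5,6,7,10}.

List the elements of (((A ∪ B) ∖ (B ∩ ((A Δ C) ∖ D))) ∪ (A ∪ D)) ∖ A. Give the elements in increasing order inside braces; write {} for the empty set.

A ∪ B = {1,2,3,4,5,6,8,10}
A Δ C = {1,2,3,5,6}
(A Δ C) ∖ D = {1,2,3}
B ∩ ((A Δ C) ∖ D) = {1,2,3}
(A ∪ B) ∖ (B ∩ ((A Δ C) ∖ D)) = {4,5,6,8,10}
A ∪ D = {1,3,4,5,6,7,8,10}
((A ∪ B) ∖ (B ∩ ((A Δ C) ∖ D))) ∪ (A ∪ D) = {1,3,4,5,6,7,8,10}
(((A ∪ B) ∖ (B ∩ ((A Δ C) ∖ D))) ∪ (A ∪ D)) ∖ A = {7}

{7}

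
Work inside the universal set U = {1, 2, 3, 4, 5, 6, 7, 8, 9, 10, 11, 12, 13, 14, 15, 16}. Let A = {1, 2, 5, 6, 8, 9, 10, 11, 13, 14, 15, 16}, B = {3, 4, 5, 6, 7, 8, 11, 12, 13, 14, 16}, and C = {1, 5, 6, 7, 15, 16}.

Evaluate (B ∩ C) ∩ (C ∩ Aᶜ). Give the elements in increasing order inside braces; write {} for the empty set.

B ∩ C = {5, 6, 7, 16}
Aᶜ = {3, 4, 7, 12}
C ∩ Aᶜ = {7}
(B ∩ C) ∩ (C ∩ Aᶜ) = {7}

{7}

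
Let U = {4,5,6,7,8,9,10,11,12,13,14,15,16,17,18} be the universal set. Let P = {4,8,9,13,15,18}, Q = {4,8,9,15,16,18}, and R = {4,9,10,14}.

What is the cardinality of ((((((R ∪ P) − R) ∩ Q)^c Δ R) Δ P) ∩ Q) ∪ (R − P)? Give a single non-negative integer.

8

R ∪ P = {4,8,9,10,13,14,15,18}
(R ∪ P) − R = {8,13,15,18}
((R ∪ P) − R) ∩ Q = {8,15,18}
(((R ∪ P) − R) ∩ Q)^c = {4,5,6,7,9,10,11,12,13,14,16,17}
(((R ∪ P) − R) ∩ Q)^c Δ R = {5,6,7,11,12,13,16,17}
((((R ∪ P) − R) ∩ Q)^c Δ R) Δ P = {4,5,6,7,8,9,11,12,15,16,17,18}
(((((R ∪ P) − R) ∩ Q)^c Δ R) Δ P) ∩ Q = {4,8,9,15,16,18}
R − P = {10,14}
((((((R ∪ P) − R) ∩ Q)^c Δ R) Δ P) ∩ Q) ∪ (R − P) = {4,8,9,10,14,15,16,18}
|((((((R ∪ P) − R) ∩ Q)^c Δ R) Δ P) ∩ Q) ∪ (R − P)| = 8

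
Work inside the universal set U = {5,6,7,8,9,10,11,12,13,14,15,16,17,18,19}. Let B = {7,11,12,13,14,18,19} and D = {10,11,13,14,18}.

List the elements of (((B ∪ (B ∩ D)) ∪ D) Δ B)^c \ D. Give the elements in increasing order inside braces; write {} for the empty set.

B ∩ D = {11,13,14,18}
B ∪ (B ∩ D) = {7,11,12,13,14,18,19}
(B ∪ (B ∩ D)) ∪ D = {7,10,11,12,13,14,18,19}
((B ∪ (B ∩ D)) ∪ D) Δ B = {10}
(((B ∪ (B ∩ D)) ∪ D) Δ B)^c = {5,6,7,8,9,11,12,13,14,15,16,17,18,19}
(((B ∪ (B ∩ D)) ∪ D) Δ B)^c \ D = {5,6,7,8,9,12,15,16,17,19}

{5,6,7,8,9,12,15,16,17,19}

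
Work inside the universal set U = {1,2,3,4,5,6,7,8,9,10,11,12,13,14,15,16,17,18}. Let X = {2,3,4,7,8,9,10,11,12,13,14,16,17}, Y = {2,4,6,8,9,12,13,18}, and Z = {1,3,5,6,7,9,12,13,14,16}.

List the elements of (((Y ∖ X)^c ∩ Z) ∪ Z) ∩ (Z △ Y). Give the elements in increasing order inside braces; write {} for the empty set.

{1,3,5,7,14,16}

Y ∖ X = {6,18}
(Y ∖ X)^c = {1,2,3,4,5,7,8,9,10,11,12,13,14,15,16,17}
(Y ∖ X)^c ∩ Z = {1,3,5,7,9,12,13,14,16}
((Y ∖ X)^c ∩ Z) ∪ Z = {1,3,5,6,7,9,12,13,14,16}
Z △ Y = {1,2,3,4,5,7,8,14,16,18}
(((Y ∖ X)^c ∩ Z) ∪ Z) ∩ (Z △ Y) = {1,3,5,7,14,16}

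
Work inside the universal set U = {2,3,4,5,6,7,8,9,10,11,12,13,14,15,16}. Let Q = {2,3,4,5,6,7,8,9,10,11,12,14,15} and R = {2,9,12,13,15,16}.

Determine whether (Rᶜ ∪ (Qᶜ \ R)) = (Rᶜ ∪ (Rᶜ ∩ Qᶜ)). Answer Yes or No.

Yes

Rᶜ = {3,4,5,6,7,8,10,11,14}
Qᶜ = {13,16}
Qᶜ \ R = {}
Rᶜ ∪ (Qᶜ \ R) = {3,4,5,6,7,8,10,11,14}
Rᶜ ∩ Qᶜ = {}
Rᶜ ∪ (Rᶜ ∩ Qᶜ) = {3,4,5,6,7,8,10,11,14}
Both equal {3,4,5,6,7,8,10,11,14}, so Rᶜ ∪ (Qᶜ \ R) = Rᶜ ∪ (Rᶜ ∩ Qᶜ).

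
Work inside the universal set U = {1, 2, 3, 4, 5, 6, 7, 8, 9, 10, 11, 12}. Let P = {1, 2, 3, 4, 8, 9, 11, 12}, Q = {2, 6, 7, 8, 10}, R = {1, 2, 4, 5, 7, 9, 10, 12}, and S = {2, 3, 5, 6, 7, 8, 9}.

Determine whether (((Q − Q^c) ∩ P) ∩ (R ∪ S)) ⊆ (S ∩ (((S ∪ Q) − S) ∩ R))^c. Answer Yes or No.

Yes

Q^c = {1, 3, 4, 5, 9, 11, 12}
Q − Q^c = {2, 6, 7, 8, 10}
(Q − Q^c) ∩ P = {2, 8}
R ∪ S = {1, 2, 3, 4, 5, 6, 7, 8, 9, 10, 12}
((Q − Q^c) ∩ P) ∩ (R ∪ S) = {2, 8}
S ∪ Q = {2, 3, 5, 6, 7, 8, 9, 10}
(S ∪ Q) − S = {10}
((S ∪ Q) − S) ∩ R = {10}
S ∩ (((S ∪ Q) − S) ∩ R) = {}
(S ∩ (((S ∪ Q) − S) ∩ R))^c = {1, 2, 3, 4, 5, 6, 7, 8, 9, 10, 11, 12}
Every element of {2, 8} is in {1, 2, 3, 4, 5, 6, 7, 8, 9, 10, 11, 12}, so ((Q − Q^c) ∩ P) ∩ (R ∪ S) ⊆ (S ∩ (((S ∪ Q) − S) ∩ R))^c.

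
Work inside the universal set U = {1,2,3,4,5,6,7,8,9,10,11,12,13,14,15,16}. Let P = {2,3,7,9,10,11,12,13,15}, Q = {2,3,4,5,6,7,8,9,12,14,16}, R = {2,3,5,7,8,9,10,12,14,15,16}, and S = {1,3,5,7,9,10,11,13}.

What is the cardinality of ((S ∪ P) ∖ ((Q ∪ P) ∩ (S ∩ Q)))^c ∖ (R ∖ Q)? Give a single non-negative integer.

S ∪ P = {1,2,3,5,7,9,10,11,12,13,15}
Q ∪ P = {2,3,4,5,6,7,8,9,10,11,12,13,14,15,16}
S ∩ Q = {3,5,7,9}
(Q ∪ P) ∩ (S ∩ Q) = {3,5,7,9}
(S ∪ P) ∖ ((Q ∪ P) ∩ (S ∩ Q)) = {1,2,10,11,12,13,15}
((S ∪ P) ∖ ((Q ∪ P) ∩ (S ∩ Q)))^c = {3,4,5,6,7,8,9,14,16}
R ∖ Q = {10,15}
((S ∪ P) ∖ ((Q ∪ P) ∩ (S ∩ Q)))^c ∖ (R ∖ Q) = {3,4,5,6,7,8,9,14,16}
|((S ∪ P) ∖ ((Q ∪ P) ∩ (S ∩ Q)))^c ∖ (R ∖ Q)| = 9

9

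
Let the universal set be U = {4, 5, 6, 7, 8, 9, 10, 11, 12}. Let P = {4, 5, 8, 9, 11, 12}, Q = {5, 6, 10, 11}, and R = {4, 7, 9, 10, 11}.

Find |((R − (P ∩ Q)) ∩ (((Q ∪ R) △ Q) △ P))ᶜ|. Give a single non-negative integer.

8

P ∩ Q = {5, 11}
R − (P ∩ Q) = {4, 7, 9, 10}
Q ∪ R = {4, 5, 6, 7, 9, 10, 11}
(Q ∪ R) △ Q = {4, 7, 9}
((Q ∪ R) △ Q) △ P = {5, 7, 8, 11, 12}
(R − (P ∩ Q)) ∩ (((Q ∪ R) △ Q) △ P) = {7}
((R − (P ∩ Q)) ∩ (((Q ∪ R) △ Q) △ P))ᶜ = {4, 5, 6, 8, 9, 10, 11, 12}
|((R − (P ∩ Q)) ∩ (((Q ∪ R) △ Q) △ P))ᶜ| = 8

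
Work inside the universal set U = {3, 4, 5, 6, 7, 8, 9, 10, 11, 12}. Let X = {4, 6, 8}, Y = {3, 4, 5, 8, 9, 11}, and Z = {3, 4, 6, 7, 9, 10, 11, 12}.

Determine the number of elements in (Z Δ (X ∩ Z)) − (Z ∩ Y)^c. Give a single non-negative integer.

3

X ∩ Z = {4, 6}
Z Δ (X ∩ Z) = {3, 7, 9, 10, 11, 12}
Z ∩ Y = {3, 4, 9, 11}
(Z ∩ Y)^c = {5, 6, 7, 8, 10, 12}
(Z Δ (X ∩ Z)) − (Z ∩ Y)^c = {3, 9, 11}
|(Z Δ (X ∩ Z)) − (Z ∩ Y)^c| = 3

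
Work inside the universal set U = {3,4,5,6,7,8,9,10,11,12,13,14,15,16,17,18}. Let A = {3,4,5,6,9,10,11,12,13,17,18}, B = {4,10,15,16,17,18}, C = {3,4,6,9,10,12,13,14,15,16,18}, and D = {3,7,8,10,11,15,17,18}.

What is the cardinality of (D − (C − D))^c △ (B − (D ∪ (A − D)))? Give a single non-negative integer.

C − D = {4,6,9,12,13,14,16}
D − (C − D) = {3,7,8,10,11,15,17,18}
(D − (C − D))^c = {4,5,6,9,12,13,14,16}
A − D = {4,5,6,9,12,13}
D ∪ (A − D) = {3,4,5,6,7,8,9,10,11,12,13,15,17,18}
B − (D ∪ (A − D)) = {16}
(D − (C − D))^c △ (B − (D ∪ (A − D))) = {4,5,6,9,12,13,14}
|(D − (C − D))^c △ (B − (D ∪ (A − D)))| = 7

7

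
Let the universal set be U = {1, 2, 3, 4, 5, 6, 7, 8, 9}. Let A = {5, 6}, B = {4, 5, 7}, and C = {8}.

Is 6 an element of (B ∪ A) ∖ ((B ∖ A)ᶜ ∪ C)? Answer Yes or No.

No

6 ∉ B and 6 ∈ A, so 6 ∈ B ∪ A
6 ∉ B and 6 ∈ A, so 6 ∉ B ∖ A
6 ∈ (B ∖ A)ᶜ since 6 ∉ (B ∖ A)
6 ∈ (B ∖ A)ᶜ and 6 ∉ C, so 6 ∈ (B ∖ A)ᶜ ∪ C
6 ∈ (B ∪ A) and 6 ∈ ((B ∖ A)ᶜ ∪ C), so 6 ∉ (B ∪ A) ∖ ((B ∖ A)ᶜ ∪ C)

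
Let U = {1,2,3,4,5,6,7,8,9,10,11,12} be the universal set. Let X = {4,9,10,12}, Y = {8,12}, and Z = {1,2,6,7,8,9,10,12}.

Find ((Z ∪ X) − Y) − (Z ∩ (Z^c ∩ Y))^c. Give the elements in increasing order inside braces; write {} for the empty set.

Z ∪ X = {1,2,4,6,7,8,9,10,12}
(Z ∪ X) − Y = {1,2,4,6,7,9,10}
Z^c = {3,4,5,11}
Z^c ∩ Y = {}
Z ∩ (Z^c ∩ Y) = {}
(Z ∩ (Z^c ∩ Y))^c = {1,2,3,4,5,6,7,8,9,10,11,12}
((Z ∪ X) − Y) − (Z ∩ (Z^c ∩ Y))^c = {}

{}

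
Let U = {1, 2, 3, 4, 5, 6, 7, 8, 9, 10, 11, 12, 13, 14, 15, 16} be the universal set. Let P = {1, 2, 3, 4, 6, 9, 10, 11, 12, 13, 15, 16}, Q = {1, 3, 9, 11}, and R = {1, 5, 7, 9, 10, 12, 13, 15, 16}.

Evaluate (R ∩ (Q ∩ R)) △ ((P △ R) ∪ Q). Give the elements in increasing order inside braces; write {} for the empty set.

{2, 3, 4, 5, 6, 7, 11}

Q ∩ R = {1, 9}
R ∩ (Q ∩ R) = {1, 9}
P △ R = {2, 3, 4, 5, 6, 7, 11}
(P △ R) ∪ Q = {1, 2, 3, 4, 5, 6, 7, 9, 11}
(R ∩ (Q ∩ R)) △ ((P △ R) ∪ Q) = {2, 3, 4, 5, 6, 7, 11}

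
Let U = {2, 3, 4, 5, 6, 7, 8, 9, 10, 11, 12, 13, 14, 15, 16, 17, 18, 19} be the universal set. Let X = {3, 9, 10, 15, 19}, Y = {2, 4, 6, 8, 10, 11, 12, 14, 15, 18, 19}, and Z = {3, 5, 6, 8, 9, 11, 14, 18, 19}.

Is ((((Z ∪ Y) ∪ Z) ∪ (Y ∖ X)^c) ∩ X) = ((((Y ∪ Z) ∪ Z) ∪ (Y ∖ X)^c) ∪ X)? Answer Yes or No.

Z ∪ Y = {2, 3, 4, 5, 6, 8, 9, 10, 11, 12, 14, 15, 18, 19}
(Z ∪ Y) ∪ Z = {2, 3, 4, 5, 6, 8, 9, 10, 11, 12, 14, 15, 18, 19}
Y ∖ X = {2, 4, 6, 8, 11, 12, 14, 18}
(Y ∖ X)^c = {3, 5, 7, 9, 10, 13, 15, 16, 17, 19}
((Z ∪ Y) ∪ Z) ∪ (Y ∖ X)^c = {2, 3, 4, 5, 6, 7, 8, 9, 10, 11, 12, 13, 14, 15, 16, 17, 18, 19}
(((Z ∪ Y) ∪ Z) ∪ (Y ∖ X)^c) ∩ X = {3, 9, 10, 15, 19}
Y ∪ Z = {2, 3, 4, 5, 6, 8, 9, 10, 11, 12, 14, 15, 18, 19}
(Y ∪ Z) ∪ Z = {2, 3, 4, 5, 6, 8, 9, 10, 11, 12, 14, 15, 18, 19}
((Y ∪ Z) ∪ Z) ∪ (Y ∖ X)^c = {2, 3, 4, 5, 6, 7, 8, 9, 10, 11, 12, 13, 14, 15, 16, 17, 18, 19}
(((Y ∪ Z) ∪ Z) ∪ (Y ∖ X)^c) ∪ X = {2, 3, 4, 5, 6, 7, 8, 9, 10, 11, 12, 13, 14, 15, 16, 17, 18, 19}
2 ∈ (((Y ∪ Z) ∪ Z) ∪ (Y ∖ X)^c) ∪ X but 2 ∉ (((Z ∪ Y) ∪ Z) ∪ (Y ∖ X)^c) ∩ X, so they differ.

No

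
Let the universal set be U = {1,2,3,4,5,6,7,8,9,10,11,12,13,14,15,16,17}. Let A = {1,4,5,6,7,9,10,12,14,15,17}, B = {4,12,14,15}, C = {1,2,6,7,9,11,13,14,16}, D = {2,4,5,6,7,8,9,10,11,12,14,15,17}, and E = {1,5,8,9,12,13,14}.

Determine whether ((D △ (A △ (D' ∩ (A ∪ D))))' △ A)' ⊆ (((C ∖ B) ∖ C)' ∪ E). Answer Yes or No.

D' = {1,3,13,16}
A ∪ D = {1,2,4,5,6,7,8,9,10,11,12,14,15,17}
D' ∩ (A ∪ D) = {1}
A △ (D' ∩ (A ∪ D)) = {4,5,6,7,9,10,12,14,15,17}
D △ (A △ (D' ∩ (A ∪ D))) = {2,8,11}
(D △ (A △ (D' ∩ (A ∪ D))))' = {1,3,4,5,6,7,9,10,12,13,14,15,16,17}
(D △ (A △ (D' ∩ (A ∪ D))))' △ A = {3,13,16}
((D △ (A △ (D' ∩ (A ∪ D))))' △ A)' = {1,2,4,5,6,7,8,9,10,11,12,14,15,17}
C ∖ B = {1,2,6,7,9,11,13,16}
(C ∖ B) ∖ C = {}
((C ∖ B) ∖ C)' = {1,2,3,4,5,6,7,8,9,10,11,12,13,14,15,16,17}
((C ∖ B) ∖ C)' ∪ E = {1,2,3,4,5,6,7,8,9,10,11,12,13,14,15,16,17}
Every element of {1,2,4,5,6,7,8,9,10,11,12,14,15,17} is in {1,2,3,4,5,6,7,8,9,10,11,12,13,14,15,16,17}, so ((D △ (A △ (D' ∩ (A ∪ D))))' △ A)' ⊆ ((C ∖ B) ∖ C)' ∪ E.

Yes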